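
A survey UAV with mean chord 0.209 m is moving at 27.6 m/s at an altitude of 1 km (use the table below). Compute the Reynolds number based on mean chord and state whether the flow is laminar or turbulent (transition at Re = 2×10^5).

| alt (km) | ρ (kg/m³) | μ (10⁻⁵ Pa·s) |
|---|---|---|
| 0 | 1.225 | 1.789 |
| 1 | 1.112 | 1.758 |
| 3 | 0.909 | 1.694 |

Re = 3.65×10^5 (turbulent)

At 1 km, from the table: ρ = 1.112 kg/m³, μ = 1.758×10⁻⁵ Pa·s.
Re = ρ·v·c/μ = 1.112 × 27.6 × 0.209 / (1.758×10⁻⁵) = 3.65×10^5
Since 3.65×10^5 > 2×10^5, the flow is turbulent.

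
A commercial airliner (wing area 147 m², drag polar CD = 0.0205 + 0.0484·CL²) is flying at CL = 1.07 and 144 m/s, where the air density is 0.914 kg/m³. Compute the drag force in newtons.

D = 1.06×10^5 N

CD = 0.0205 + 0.0484 × 1.07² = 0.07591
D = ½ρv²S·CD = ½ × 0.914 × 144² × 147 × 0.07591 = 1.06×10^5 N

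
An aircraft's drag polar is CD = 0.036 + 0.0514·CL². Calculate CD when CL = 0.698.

CD = 0.061

CD = 0.036 + 0.0514 × 0.698² = 0.036 + 0.02504 = 0.061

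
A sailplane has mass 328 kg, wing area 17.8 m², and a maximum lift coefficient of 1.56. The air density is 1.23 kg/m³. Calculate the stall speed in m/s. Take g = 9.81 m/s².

V_stall = 13.7 m/s

Stall occurs when L = W at CL,max. W = mg = 328 × 9.81 = 3218 N.
V_stall = √(2W/(ρ·S·CL,max)) = √(2 × 3218 / (1.23 × 17.8 × 1.56))
V_stall = √188.4 = 13.7 m/s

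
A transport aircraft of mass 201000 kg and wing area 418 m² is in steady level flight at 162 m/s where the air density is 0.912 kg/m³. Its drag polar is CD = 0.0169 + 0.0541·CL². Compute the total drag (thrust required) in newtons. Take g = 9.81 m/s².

Weight W = mg = 201000 × 9.81 = 1.9718×10^6 N; in level flight L = W.
q = ½ρv² = ½ × 0.912 × 162² = 11970 Pa.
CL = 2W/(ρv²S) = 2×1.9718×10^6/(0.912×162²×418) = 0.3942.
CD = 0.0169 + 0.0541 × 0.3942² = 0.02531.
D = q·S·CD = 11970 × 418 × 0.02531 = 1.266×10^5 N

D = 1.27×10^5 N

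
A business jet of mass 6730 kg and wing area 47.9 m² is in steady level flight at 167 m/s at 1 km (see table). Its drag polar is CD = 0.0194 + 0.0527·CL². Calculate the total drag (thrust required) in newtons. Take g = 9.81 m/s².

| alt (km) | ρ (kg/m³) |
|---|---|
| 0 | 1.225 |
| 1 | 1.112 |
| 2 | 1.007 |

At 1 km, from the table: ρ = 1.112 kg/m³.
Weight W = mg = 6730 × 9.81 = 66021 N; in level flight L = W.
Dynamic pressure q = 0.5 × 1.112 × 167² = 15510 Pa.
CL = 2W/(ρv²S) = 2×66021/(1.112×167²×47.9) = 0.08889.
CD = 0.0194 + 0.0527 × 0.08889² = 0.01982.
D = q·S·CD = 15510 × 47.9 × 0.01982 = 14720 N

D = 14700 N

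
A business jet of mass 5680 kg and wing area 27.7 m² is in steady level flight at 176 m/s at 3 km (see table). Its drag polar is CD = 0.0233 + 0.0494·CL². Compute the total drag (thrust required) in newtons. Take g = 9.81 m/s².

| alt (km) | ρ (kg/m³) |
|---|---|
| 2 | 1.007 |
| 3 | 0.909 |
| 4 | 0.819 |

At 3 km, from the table: ρ = 0.909 kg/m³.
Level flight ⇒ L = W = m·g = 5680 × 9.81 = 55721 N.
q = ½ρv² = ½ × 0.909 × 176² = 14080 Pa.
CL = W/(q·S) = 55721 / (14080 × 27.7) = 0.1429.
CD = 0.0233 + 0.0494 × 0.1429² = 0.02431.
D = q·S·CD = 14080 × 27.7 × 0.02431 = 9480 N

D = 9480 N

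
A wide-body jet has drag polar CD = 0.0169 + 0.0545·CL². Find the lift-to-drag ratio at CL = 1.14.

CD = 0.0169 + 0.0545 × 1.14² = 0.08773
L/D = CL/CD = 1.14 / 0.08773 = 13

L/D = 13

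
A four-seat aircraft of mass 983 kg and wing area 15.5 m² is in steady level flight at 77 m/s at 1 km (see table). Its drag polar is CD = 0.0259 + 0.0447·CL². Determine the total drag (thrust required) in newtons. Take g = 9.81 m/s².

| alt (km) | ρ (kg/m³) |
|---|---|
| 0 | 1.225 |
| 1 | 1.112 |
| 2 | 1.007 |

D = 1400 N

At 1 km, from the table: ρ = 1.112 kg/m³.
Weight W = mg = 983 × 9.81 = 9643.2 N; in level flight L = W.
q = ½ρv² = ½ × 1.112 × 77² = 3297 Pa.
CL = W/(q·S) = 9643.2 / (3297 × 15.5) = 0.1887.
CD = 0.0259 + 0.0447 × 0.1887² = 0.02749.
D = q·S·CD = 3297 × 15.5 × 0.02749 = 1405 N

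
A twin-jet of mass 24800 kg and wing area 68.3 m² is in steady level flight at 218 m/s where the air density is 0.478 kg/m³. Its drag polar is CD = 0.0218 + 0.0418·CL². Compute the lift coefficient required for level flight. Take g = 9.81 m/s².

Weight W = mg = 24800 × 9.81 = 2.4329×10^5 N; in level flight L = W.
q = ½ρv² = ½ × 0.478 × 218² = 11360 Pa.
CL = W/(q·S) = 2.4329×10^5 / (11360 × 68.3) = 0.3136.

CL = 0.314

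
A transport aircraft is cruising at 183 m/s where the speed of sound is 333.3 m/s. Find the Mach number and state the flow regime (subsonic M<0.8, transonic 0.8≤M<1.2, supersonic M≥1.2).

M = v/a = 183 / 333.3 = 0.549
M = 0.549 → subsonic.

M = 0.549 (subsonic)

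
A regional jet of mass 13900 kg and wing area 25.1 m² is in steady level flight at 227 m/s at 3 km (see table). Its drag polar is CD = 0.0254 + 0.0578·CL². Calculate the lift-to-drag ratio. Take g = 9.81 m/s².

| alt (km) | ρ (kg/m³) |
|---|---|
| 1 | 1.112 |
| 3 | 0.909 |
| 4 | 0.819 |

At 3 km, from the table: ρ = 0.909 kg/m³.
In steady level flight, lift balances weight: W = mg = 13900 × 9.81 = 1.3636×10^5 N.
Dynamic pressure q = 0.5 × 0.909 × 227² = 23420 Pa.
Required CL = L/(qS) = 1.3636×10^5/(23420·25.1) = 0.232.
CD = 0.0254 + 0.0578 × 0.232² = 0.02851.
L/D = CL/CD = 0.232 / 0.02851 = 8.14

L/D = 8.14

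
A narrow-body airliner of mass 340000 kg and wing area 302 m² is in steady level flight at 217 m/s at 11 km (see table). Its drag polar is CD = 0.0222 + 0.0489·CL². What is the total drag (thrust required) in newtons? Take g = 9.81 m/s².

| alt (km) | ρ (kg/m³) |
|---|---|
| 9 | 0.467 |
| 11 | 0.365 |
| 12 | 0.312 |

D = 2.67×10^5 N

At 11 km, from the table: ρ = 0.365 kg/m³.
Weight W = mg = 340000 × 9.81 = 3.3354×10^6 N; in level flight L = W.
Dynamic pressure q = 0.5 × 0.365 × 217² = 8594 Pa.
Required CL = L/(qS) = 3.3354×10^6/(8594·302) = 1.285.
CD = 0.0222 + 0.0489 × 1.285² = 0.103.
D = q·S·CD = 8594 × 302 × 0.103 = 2.672×10^5 N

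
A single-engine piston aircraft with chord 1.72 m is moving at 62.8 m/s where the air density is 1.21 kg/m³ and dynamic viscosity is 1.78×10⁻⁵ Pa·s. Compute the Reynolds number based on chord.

Re = 7.34×10^6

Re = ρ·v·c/μ = 1.21 × 62.8 × 1.72 / (1.78×10⁻⁵) = 7.34×10^6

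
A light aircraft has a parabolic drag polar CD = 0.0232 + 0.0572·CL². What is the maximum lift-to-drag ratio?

For CD = CD0 + K·CL², (L/D)max occurs at CL* = √(CD0/K) and equals 1/(2√(K·CD0)).
(L/D)max = 1/(2√(0.0572 × 0.0232)) = 1/(2 × 0.03643) = 13.7

(L/D)max = 13.7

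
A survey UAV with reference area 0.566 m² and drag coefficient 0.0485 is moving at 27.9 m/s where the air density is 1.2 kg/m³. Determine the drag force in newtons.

D = 12.8 N

D = ½ρv²S·CD = ½ × 1.2 × 27.9² × 0.566 × 0.0485 = 12.8 N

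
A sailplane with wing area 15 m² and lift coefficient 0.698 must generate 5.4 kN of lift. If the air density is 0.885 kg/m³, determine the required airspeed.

L = ½ρv²S·CL ⇒ v = √(2L/(ρ·S·CL))
v = √(2 × 5400 / (0.885 × 15 × 0.698)) = √1166 = 34.1 m/s

v = 34.1 m/s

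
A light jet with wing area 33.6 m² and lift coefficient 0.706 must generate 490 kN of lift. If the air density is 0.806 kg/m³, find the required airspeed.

v = 226 m/s

L = ½ρv²S·CL ⇒ v = √(2L/(ρ·S·CL))
v = √(2 × 4.9×10^5 / (0.806 × 33.6 × 0.706)) = √51260 = 226 m/s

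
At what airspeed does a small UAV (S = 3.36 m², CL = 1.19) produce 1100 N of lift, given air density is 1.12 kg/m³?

v = 22.2 m/s

L = ½ρv²S·CL ⇒ v = √(2L/(ρ·S·CL))
v = √(2 × 1100 / (1.12 × 3.36 × 1.19)) = √491.3 = 22.2 m/s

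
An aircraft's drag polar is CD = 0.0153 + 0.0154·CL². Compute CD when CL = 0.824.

CD = 0.0153 + 0.0154 × 0.824² = 0.0153 + 0.01046 = 0.0258

CD = 0.0258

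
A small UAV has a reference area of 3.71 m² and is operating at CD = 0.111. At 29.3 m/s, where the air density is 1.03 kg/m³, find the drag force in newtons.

D = 182 N

D = ½ρv²S·CD = ½ × 1.03 × 29.3² × 3.71 × 0.111 = 182 N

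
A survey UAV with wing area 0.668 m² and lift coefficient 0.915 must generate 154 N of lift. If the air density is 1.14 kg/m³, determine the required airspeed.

L = ½ρv²S·CL ⇒ v = √(2L/(ρ·S·CL))
v = √(2 × 154 / (1.14 × 0.668 × 0.915)) = √442 = 21 m/s

v = 21 m/s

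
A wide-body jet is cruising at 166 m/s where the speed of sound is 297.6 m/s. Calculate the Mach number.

M = 0.558

M = v/a = 166 / 297.6 = 0.558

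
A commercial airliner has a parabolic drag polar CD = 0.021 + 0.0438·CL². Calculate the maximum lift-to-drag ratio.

For CD = CD0 + K·CL², (L/D)max occurs at CL* = √(CD0/K) and equals 1/(2√(K·CD0)).
(L/D)max = 1/(2√(0.0438 × 0.021)) = 1/(2 × 0.03033) = 16.5

(L/D)max = 16.5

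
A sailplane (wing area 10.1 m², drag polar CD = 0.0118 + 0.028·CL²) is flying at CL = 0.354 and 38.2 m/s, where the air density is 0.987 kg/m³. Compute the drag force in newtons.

CD = 0.0118 + 0.028 × 0.354² = 0.01531
D = ½ρv²S·CD = ½ × 0.987 × 38.2² × 10.1 × 0.01531 = 111 N

D = 111 N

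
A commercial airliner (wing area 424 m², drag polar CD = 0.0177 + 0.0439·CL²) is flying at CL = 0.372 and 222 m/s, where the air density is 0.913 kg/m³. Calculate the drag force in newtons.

CD = 0.0177 + 0.0439 × 0.372² = 0.02378
D = ½ρv²S·CD = ½ × 0.913 × 222² × 424 × 0.02378 = 2.27×10^5 N

D = 2.27×10^5 N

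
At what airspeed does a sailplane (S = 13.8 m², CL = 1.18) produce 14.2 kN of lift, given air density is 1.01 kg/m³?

v = 41.6 m/s

L = ½ρv²S·CL ⇒ v = √(2L/(ρ·S·CL))
v = √(2 × 14200 / (1.01 × 13.8 × 1.18)) = √1727 = 41.6 m/s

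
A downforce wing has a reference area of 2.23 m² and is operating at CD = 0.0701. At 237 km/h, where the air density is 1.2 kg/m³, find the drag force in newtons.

Convert speed: v = 237 km/h ÷ 3.6 = 65.83 m/s.
Dynamic pressure q = ½ρv² = ½ × 1.2 × 65.83² = 2600 Pa.
D = q·S·CD = 2600 × 2.23 × 0.0701 = 407 N

D = 407 N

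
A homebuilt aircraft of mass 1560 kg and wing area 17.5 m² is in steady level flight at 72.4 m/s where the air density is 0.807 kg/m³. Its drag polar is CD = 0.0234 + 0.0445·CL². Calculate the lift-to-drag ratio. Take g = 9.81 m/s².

L/D = 13.3

Weight W = mg = 1560 × 9.81 = 15304 N; in level flight L = W.
Dynamic pressure q = 0.5 × 0.807 × 72.4² = 2115 Pa.
CL = 2W/(ρv²S) = 2×15304/(0.807×72.4²×17.5) = 0.4135.
CD = 0.0234 + 0.0445 × 0.4135² = 0.03101.
L/D = CL/CD = 0.4135 / 0.03101 = 13.3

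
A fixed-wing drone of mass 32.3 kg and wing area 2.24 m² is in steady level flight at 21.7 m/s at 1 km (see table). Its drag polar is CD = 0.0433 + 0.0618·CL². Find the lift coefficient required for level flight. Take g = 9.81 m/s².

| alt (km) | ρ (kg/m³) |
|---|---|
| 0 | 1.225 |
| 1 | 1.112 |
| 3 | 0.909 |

CL = 0.54

At 1 km, from the table: ρ = 1.112 kg/m³.
In steady level flight, lift balances weight: W = mg = 32.3 × 9.81 = 316.86 N.
Dynamic pressure q = 0.5 × 1.112 × 21.7² = 261.8 Pa.
CL = 2W/(ρv²S) = 2×316.86/(1.112×21.7²×2.24) = 0.5403.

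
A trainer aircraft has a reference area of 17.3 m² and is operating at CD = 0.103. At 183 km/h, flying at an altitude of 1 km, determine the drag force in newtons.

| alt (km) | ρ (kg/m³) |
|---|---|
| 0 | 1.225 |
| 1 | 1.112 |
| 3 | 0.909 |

D = 2560 N

At 1 km, from the table: ρ = 1.112 kg/m³.
Convert speed: v = 183 km/h ÷ 3.6 = 50.83 m/s.
D = ½ρv²S·CD = ½ × 1.112 × 50.83² × 17.3 × 0.103 = 2560 N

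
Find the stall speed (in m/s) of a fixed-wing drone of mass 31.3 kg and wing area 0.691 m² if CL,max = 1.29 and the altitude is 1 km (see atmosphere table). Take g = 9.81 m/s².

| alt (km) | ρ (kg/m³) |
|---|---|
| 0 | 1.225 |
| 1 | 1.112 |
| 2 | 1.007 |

At 1 km, from the table: ρ = 1.112 kg/m³.
At stall, lift equals weight: L = W = m·g = 31.3 × 9.81 = 307.1 N.
From L = ½ρV²S·CL,max = W: V_stall = √(2W/(ρSCL,max)) = √(2·307.1/(1.112·0.691·1.29))
V_stall = √619.5 = 24.9 m/s

V_stall = 24.9 m/s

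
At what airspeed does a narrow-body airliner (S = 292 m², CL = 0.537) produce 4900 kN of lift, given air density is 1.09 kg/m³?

L = ½ρv²S·CL ⇒ v = √(2L/(ρ·S·CL))
v = √(2 × 4.9×10^6 / (1.09 × 292 × 0.537)) = √57340 = 239 m/s

v = 239 m/s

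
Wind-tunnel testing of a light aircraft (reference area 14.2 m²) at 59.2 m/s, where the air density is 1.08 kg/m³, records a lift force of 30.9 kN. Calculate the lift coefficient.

CL = 1.15

From L = ½ρv²S·CL, rearranging gives CL = 2L/(ρv²S).
CL = 2 × 30900 / (1.08 × 59.2² × 14.2) = 1.15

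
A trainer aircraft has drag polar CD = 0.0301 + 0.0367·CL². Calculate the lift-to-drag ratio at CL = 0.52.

CD = 0.0301 + 0.0367 × 0.52² = 0.04002
L/D = CL/CD = 0.52 / 0.04002 = 13

L/D = 13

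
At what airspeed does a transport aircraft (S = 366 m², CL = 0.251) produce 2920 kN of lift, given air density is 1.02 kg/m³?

L = ½ρv²S·CL ⇒ v = √(2L/(ρ·S·CL))
v = √(2 × 2.92×10^6 / (1.02 × 366 × 0.251)) = √62320 = 250 m/s

v = 250 m/s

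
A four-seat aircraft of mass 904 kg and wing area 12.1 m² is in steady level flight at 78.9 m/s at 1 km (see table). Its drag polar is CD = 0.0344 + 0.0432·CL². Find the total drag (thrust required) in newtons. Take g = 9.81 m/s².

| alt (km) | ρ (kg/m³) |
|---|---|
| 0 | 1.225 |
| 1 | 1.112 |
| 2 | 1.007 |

D = 1520 N

At 1 km, from the table: ρ = 1.112 kg/m³.
Weight W = mg = 904 × 9.81 = 8868.2 N; in level flight L = W.
Dynamic pressure q = 0.5 × 1.112 × 78.9² = 3461 Pa.
CL = W/(q·S) = 8868.2 / (3461 × 12.1) = 0.2117.
CD = 0.0344 + 0.0432 × 0.2117² = 0.03634.
D = q·S·CD = 3461 × 12.1 × 0.03634 = 1522 N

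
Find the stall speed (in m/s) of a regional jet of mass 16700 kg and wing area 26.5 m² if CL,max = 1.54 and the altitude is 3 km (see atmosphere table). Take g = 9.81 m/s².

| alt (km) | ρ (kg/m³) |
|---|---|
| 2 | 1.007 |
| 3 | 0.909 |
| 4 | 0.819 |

V_stall = 94 m/s

At 3 km, from the table: ρ = 0.909 kg/m³.
Stall occurs when L = W at CL,max. W = mg = 16700 × 9.81 = 1.638×10^5 N.
From L = ½ρV²S·CL,max = W: V_stall = √(2W/(ρSCL,max)) = √(2·1.638×10^5/(0.909·26.5·1.54))
V_stall = √8833 = 94 m/s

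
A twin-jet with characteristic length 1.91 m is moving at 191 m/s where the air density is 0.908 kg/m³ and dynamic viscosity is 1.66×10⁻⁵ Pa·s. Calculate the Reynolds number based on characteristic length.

Re = ρ·v·c/μ = 0.908 × 191 × 1.91 / (1.66×10⁻⁵) = 2×10^7

Re = 2×10^7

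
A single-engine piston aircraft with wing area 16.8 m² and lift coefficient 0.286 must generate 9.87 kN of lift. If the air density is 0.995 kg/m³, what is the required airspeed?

v = 64.3 m/s

L = ½ρv²S·CL ⇒ v = √(2L/(ρ·S·CL))
v = √(2 × 9870 / (0.995 × 16.8 × 0.286)) = √4129 = 64.3 m/s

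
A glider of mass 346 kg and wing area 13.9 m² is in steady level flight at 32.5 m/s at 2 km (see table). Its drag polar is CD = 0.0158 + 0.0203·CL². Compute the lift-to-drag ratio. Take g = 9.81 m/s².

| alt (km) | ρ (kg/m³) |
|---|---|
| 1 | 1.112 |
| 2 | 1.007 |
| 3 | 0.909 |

L/D = 22.9

At 2 km, from the table: ρ = 1.007 kg/m³.
In steady level flight, lift balances weight: W = mg = 346 × 9.81 = 3394.3 N.
Dynamic pressure q = 0.5 × 1.007 × 32.5² = 531.8 Pa.
Required CL = L/(qS) = 3394.3/(531.8·13.9) = 0.4592.
CD = 0.0158 + 0.0203 × 0.4592² = 0.02008.
L/D = CL/CD = 0.4592 / 0.02008 = 22.9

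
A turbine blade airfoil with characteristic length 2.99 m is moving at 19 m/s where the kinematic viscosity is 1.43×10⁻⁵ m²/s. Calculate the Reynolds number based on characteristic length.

Re = 3.97×10^6

Re = v·c/ν = 19 × 2.99 / (1.43×10⁻⁵) = 3.97×10^6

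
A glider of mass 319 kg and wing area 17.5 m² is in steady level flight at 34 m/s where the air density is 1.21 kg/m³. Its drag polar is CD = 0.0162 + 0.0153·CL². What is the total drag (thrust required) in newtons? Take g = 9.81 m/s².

D = 211 N

In steady level flight, lift balances weight: W = mg = 319 × 9.81 = 3129.4 N.
q = ½ρv² = ½ × 1.21 × 34² = 699.4 Pa.
CL = W/(q·S) = 3129.4 / (699.4 × 17.5) = 0.2557.
CD = 0.0162 + 0.0153 × 0.2557² = 0.0172.
D = q·S·CD = 699.4 × 17.5 × 0.0172 = 210.5 N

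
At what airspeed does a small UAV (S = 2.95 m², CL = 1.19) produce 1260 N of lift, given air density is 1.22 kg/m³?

v = 24.3 m/s

L = ½ρv²S·CL ⇒ v = √(2L/(ρ·S·CL))
v = √(2 × 1260 / (1.22 × 2.95 × 1.19)) = √588.4 = 24.3 m/s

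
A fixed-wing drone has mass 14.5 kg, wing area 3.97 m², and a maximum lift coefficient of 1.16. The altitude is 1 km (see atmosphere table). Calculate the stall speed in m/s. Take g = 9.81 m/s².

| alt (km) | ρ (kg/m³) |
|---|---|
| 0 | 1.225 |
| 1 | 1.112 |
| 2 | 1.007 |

At 1 km, from the table: ρ = 1.112 kg/m³.
Stall occurs when L = W at CL,max. W = mg = 14.5 × 9.81 = 142.2 N.
From L = ½ρV²S·CL,max = W: V_stall = √(2W/(ρSCL,max)) = √(2·142.2/(1.112·3.97·1.16))
V_stall = √55.55 = 7.45 m/s

V_stall = 7.45 m/s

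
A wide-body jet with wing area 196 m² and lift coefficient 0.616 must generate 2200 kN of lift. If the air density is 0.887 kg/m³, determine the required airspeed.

L = ½ρv²S·CL ⇒ v = √(2L/(ρ·S·CL))
v = √(2 × 2.2×10^6 / (0.887 × 196 × 0.616)) = √41090 = 203 m/s

v = 203 m/s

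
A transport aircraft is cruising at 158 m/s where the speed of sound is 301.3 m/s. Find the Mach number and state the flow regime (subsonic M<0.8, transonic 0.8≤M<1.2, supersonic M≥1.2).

M = v/a = 158 / 301.3 = 0.524
M = 0.524 → subsonic.

M = 0.524 (subsonic)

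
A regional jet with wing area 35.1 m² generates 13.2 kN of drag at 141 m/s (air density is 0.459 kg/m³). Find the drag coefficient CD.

CD = 0.0824

From D = ½ρv²S·CD, rearranging gives CD = 2D/(ρv²S).
CD = 2 × 13200 / (0.459 × 141² × 35.1) = 0.0824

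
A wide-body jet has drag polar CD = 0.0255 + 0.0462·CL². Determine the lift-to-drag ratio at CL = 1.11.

L/D = 13.5

CD = 0.0255 + 0.0462 × 1.11² = 0.08242
L/D = CL/CD = 1.11 / 0.08242 = 13.5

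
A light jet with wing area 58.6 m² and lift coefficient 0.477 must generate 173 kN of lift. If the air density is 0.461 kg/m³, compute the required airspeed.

L = ½ρv²S·CL ⇒ v = √(2L/(ρ·S·CL))
v = √(2 × 1.73×10^5 / (0.461 × 58.6 × 0.477)) = √26850 = 164 m/s

v = 164 m/s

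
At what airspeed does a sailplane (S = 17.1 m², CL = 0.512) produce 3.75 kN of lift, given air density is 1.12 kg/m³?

v = 27.7 m/s

L = ½ρv²S·CL ⇒ v = √(2L/(ρ·S·CL))
v = √(2 × 3750 / (1.12 × 17.1 × 0.512)) = √764.9 = 27.7 m/s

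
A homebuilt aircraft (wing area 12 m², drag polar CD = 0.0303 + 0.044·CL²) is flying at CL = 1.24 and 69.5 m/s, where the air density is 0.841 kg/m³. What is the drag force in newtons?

CD = 0.0303 + 0.044 × 1.24² = 0.09795
D = ½ρv²S·CD = ½ × 0.841 × 69.5² × 12 × 0.09795 = 2390 N

D = 2390 N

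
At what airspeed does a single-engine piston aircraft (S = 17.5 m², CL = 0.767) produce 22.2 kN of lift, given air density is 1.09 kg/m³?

v = 55.1 m/s

L = ½ρv²S·CL ⇒ v = √(2L/(ρ·S·CL))
v = √(2 × 22200 / (1.09 × 17.5 × 0.767)) = √3035 = 55.1 m/s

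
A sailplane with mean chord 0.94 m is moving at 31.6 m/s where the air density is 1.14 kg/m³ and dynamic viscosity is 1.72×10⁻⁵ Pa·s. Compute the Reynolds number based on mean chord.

Re = ρ·v·c/μ = 1.14 × 31.6 × 0.94 / (1.72×10⁻⁵) = 1.97×10^6

Re = 1.97×10^6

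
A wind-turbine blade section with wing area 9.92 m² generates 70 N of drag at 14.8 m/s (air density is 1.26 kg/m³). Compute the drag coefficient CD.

CD = 0.0511

From D = ½ρv²S·CD, rearranging gives CD = 2D/(ρv²S).
CD = 2 × 70 / (1.26 × 14.8² × 9.92) = 0.0511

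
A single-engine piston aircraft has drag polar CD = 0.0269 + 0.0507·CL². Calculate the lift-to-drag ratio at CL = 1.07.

CD = 0.0269 + 0.0507 × 1.07² = 0.08495
L/D = CL/CD = 1.07 / 0.08495 = 12.6

L/D = 12.6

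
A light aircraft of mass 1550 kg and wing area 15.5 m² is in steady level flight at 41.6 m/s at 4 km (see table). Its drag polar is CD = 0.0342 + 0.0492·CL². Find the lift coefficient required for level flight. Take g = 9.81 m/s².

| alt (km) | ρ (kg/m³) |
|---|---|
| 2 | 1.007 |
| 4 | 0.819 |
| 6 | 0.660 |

CL = 1.38

At 4 km, from the table: ρ = 0.819 kg/m³.
In steady level flight, lift balances weight: W = mg = 1550 × 9.81 = 15206 N.
Dynamic pressure q = 0.5 × 0.819 × 41.6² = 708.7 Pa.
CL = W/(q·S) = 15206 / (708.7 × 15.5) = 1.384.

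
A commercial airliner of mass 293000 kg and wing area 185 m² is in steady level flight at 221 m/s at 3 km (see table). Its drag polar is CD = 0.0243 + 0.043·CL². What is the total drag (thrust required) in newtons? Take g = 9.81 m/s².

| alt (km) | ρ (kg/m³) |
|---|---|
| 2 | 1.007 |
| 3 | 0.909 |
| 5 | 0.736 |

D = 1.86×10^5 N

At 3 km, from the table: ρ = 0.909 kg/m³.
Weight W = mg = 293000 × 9.81 = 2.8743×10^6 N; in level flight L = W.
q = ½ρv² = ½ × 0.909 × 221² = 22200 Pa.
CL = W/(q·S) = 2.8743×10^6 / (22200 × 185) = 0.6999.
CD = 0.0243 + 0.043 × 0.6999² = 0.04536.
D = q·S·CD = 22200 × 185 × 0.04536 = 1.863×10^5 N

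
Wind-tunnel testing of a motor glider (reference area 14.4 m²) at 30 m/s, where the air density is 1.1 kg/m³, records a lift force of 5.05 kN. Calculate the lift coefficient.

CL = 0.708

From L = ½ρv²S·CL, rearranging gives CL = 2L/(ρv²S).
CL = 2 × 5050 / (1.1 × 30² × 14.4) = 0.708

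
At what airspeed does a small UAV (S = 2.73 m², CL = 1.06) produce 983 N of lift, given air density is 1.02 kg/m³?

v = 25.8 m/s

L = ½ρv²S·CL ⇒ v = √(2L/(ρ·S·CL))
v = √(2 × 983 / (1.02 × 2.73 × 1.06)) = √666.1 = 25.8 m/s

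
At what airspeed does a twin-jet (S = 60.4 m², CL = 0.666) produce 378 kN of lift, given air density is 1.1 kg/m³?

L = ½ρv²S·CL ⇒ v = √(2L/(ρ·S·CL))
v = √(2 × 3.78×10^5 / (1.1 × 60.4 × 0.666)) = √17090 = 131 m/s

v = 131 m/s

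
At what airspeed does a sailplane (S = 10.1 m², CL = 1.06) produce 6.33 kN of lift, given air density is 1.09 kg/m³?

v = 32.9 m/s

L = ½ρv²S·CL ⇒ v = √(2L/(ρ·S·CL))
v = √(2 × 6330 / (1.09 × 10.1 × 1.06)) = √1085 = 32.9 m/s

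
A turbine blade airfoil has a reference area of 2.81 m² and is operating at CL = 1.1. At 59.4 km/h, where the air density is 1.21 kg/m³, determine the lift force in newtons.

L = 509 N

Convert speed: v = 59.4 km/h ÷ 3.6 = 16.5 m/s.
L = ½ρv²S·CL = ½ × 1.21 × 16.5² × 2.81 × 1.1 = 509 N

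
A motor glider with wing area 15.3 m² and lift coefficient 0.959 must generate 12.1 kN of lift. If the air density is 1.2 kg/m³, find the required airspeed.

v = 37.1 m/s

L = ½ρv²S·CL ⇒ v = √(2L/(ρ·S·CL))
v = √(2 × 12100 / (1.2 × 15.3 × 0.959)) = √1374 = 37.1 m/s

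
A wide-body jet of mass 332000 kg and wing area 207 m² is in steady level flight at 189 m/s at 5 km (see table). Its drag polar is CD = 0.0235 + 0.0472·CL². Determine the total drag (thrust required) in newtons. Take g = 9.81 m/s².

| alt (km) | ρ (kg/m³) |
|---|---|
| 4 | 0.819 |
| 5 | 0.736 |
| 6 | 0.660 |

At 5 km, from the table: ρ = 0.736 kg/m³.
Weight W = mg = 332000 × 9.81 = 3.2569×10^6 N; in level flight L = W.
Dynamic pressure q = 0.5 × 0.736 × 189² = 13150 Pa.
CL = 2W/(ρv²S) = 2×3.2569×10^6/(0.736×189²×207) = 1.197.
CD = 0.0235 + 0.0472 × 1.197² = 0.09112.
D = q·S·CD = 13150 × 207 × 0.09112 = 2.479×10^5 N

D = 2.48×10^5 N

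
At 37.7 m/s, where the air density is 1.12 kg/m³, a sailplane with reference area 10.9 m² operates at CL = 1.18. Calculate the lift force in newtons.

Dynamic pressure q = ½ρv² = ½ × 1.12 × 37.7² = 795.9 Pa.
L = q·S·CL = 795.9 × 10.9 × 1.18 = 10200 N ≈ 10.2 kN

L = 10200 N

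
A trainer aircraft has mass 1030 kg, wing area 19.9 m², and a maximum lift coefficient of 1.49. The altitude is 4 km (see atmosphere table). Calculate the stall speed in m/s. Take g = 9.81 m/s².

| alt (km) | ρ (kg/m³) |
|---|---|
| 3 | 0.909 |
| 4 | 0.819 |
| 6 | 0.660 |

At 4 km, from the table: ρ = 0.819 kg/m³.
Stall occurs when L = W at CL,max. W = mg = 1030 × 9.81 = 10100 N.
From L = ½ρV²S·CL,max = W: V_stall = √(2W/(ρSCL,max)) = √(2·10100/(0.819·19.9·1.49))
V_stall = √832.2 = 28.8 m/s

V_stall = 28.8 m/s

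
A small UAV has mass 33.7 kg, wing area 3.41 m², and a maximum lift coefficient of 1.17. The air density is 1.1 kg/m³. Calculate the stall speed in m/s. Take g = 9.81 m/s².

V_stall = 12.3 m/s

Stall occurs when L = W at CL,max. W = mg = 33.7 × 9.81 = 330.6 N.
From L = ½ρV²S·CL,max = W: V_stall = √(2W/(ρSCL,max)) = √(2·330.6/(1.1·3.41·1.17))
V_stall = √150.7 = 12.3 m/s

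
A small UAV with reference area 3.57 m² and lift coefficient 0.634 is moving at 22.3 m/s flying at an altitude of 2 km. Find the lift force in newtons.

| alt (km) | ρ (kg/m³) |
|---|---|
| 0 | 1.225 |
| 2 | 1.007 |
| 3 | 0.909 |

At 2 km, from the table: ρ = 1.007 kg/m³.
Dynamic pressure q = ½ρv² = ½ × 1.007 × 22.3² = 250.4 Pa.
L = q·S·CL = 250.4 × 3.57 × 0.634 = 567 N

L = 567 N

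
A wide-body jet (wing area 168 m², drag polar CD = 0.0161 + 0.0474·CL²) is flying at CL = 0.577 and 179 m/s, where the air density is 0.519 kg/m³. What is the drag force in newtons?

CD = 0.0161 + 0.0474 × 0.577² = 0.03188
D = ½ρv²S·CD = ½ × 0.519 × 179² × 168 × 0.03188 = 44500 N

D = 44500 N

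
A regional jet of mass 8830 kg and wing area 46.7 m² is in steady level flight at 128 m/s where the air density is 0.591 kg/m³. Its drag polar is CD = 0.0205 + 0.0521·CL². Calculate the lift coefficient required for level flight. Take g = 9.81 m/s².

CL = 0.383

In steady level flight, lift balances weight: W = mg = 8830 × 9.81 = 86622 N.
q = ½ρv² = ½ × 0.591 × 128² = 4841 Pa.
Required CL = L/(qS) = 86622/(4841·46.7) = 0.3831.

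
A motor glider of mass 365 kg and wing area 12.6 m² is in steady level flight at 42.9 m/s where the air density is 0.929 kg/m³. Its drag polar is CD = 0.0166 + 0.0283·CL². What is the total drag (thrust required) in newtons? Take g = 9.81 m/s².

D = 212 N

Level flight ⇒ L = W = m·g = 365 × 9.81 = 3580.7 N.
q = ½ρv² = ½ × 0.929 × 42.9² = 854.9 Pa.
CL = 2W/(ρv²S) = 2×3580.7/(0.929×42.9²×12.6) = 0.3324.
CD = 0.0166 + 0.0283 × 0.3324² = 0.01973.
D = q·S·CD = 854.9 × 12.6 × 0.01973 = 212.5 N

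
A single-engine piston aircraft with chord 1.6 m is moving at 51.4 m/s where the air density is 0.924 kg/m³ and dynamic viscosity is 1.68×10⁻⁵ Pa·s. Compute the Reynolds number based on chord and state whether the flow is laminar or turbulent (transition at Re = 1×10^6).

Re = ρ·v·c/μ = 0.924 × 51.4 × 1.6 / (1.68×10⁻⁵) = 4.52×10^6
Since 4.52×10^6 > 1×10^6, the flow is turbulent.

Re = 4.52×10^6 (turbulent)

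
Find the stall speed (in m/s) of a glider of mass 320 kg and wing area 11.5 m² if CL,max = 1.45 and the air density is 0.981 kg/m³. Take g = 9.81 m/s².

Stall occurs when L = W at CL,max. W = mg = 320 × 9.81 = 3139 N.
V_stall = √(2W/(ρ·S·CL,max)) = √(2 × 3139 / (0.981 × 11.5 × 1.45))
V_stall = √383.8 = 19.6 m/s

V_stall = 19.6 m/s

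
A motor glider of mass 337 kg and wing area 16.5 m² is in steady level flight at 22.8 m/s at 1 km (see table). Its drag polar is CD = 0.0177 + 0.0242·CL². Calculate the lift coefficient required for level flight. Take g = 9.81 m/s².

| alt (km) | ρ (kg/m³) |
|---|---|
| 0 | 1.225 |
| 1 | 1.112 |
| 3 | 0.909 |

At 1 km, from the table: ρ = 1.112 kg/m³.
Level flight ⇒ L = W = m·g = 337 × 9.81 = 3306 N.
q = ½ρv² = ½ × 1.112 × 22.8² = 289 Pa.
Required CL = L/(qS) = 3306/(289·16.5) = 0.6932.

CL = 0.693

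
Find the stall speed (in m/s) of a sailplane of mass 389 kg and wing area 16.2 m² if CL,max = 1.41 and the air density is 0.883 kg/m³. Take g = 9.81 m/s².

V_stall = 19.5 m/s

At stall, lift equals weight: L = W = m·g = 389 × 9.81 = 3816 N.
V_stall = √(2W/(ρ·S·CL,max)) = √(2 × 3816 / (0.883 × 16.2 × 1.41))
V_stall = √378.4 = 19.5 m/s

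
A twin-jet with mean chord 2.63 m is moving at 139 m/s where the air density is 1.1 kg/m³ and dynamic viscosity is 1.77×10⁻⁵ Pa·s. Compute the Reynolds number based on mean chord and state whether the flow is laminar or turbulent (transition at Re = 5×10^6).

Re = ρ·v·c/μ = 1.1 × 139 × 2.63 / (1.77×10⁻⁵) = 2.27×10^7
Since 2.27×10^7 > 5×10^6, the flow is turbulent.

Re = 2.27×10^7 (turbulent)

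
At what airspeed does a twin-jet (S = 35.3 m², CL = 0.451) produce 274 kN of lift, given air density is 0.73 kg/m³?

v = 217 m/s

L = ½ρv²S·CL ⇒ v = √(2L/(ρ·S·CL))
v = √(2 × 2.74×10^5 / (0.73 × 35.3 × 0.451)) = √47150 = 217 m/s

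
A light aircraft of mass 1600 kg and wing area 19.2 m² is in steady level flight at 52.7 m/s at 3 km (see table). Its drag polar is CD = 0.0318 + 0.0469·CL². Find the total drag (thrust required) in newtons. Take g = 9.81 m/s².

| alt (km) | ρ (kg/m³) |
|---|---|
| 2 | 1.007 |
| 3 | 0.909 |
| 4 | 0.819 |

D = 1250 N

At 3 km, from the table: ρ = 0.909 kg/m³.
Level flight ⇒ L = W = m·g = 1600 × 9.81 = 15696 N.
q = ½ρv² = ½ × 0.909 × 52.7² = 1262 Pa.
Required CL = L/(qS) = 15696/(1262·19.2) = 0.6476.
CD = 0.0318 + 0.0469 × 0.6476² = 0.05147.
D = q·S·CD = 1262 × 19.2 × 0.05147 = 1247 N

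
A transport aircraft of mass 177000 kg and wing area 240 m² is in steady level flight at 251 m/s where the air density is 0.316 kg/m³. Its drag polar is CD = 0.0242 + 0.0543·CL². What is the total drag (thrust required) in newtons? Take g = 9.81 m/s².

Weight W = mg = 177000 × 9.81 = 1.7364×10^6 N; in level flight L = W.
q = ½ρv² = ½ × 0.316 × 251² = 9954 Pa.
CL = 2W/(ρv²S) = 2×1.7364×10^6/(0.316×251²×240) = 0.7268.
CD = 0.0242 + 0.0543 × 0.7268² = 0.05288.
D = q·S·CD = 9954 × 240 × 0.05288 = 1.263×10^5 N

D = 1.26×10^5 N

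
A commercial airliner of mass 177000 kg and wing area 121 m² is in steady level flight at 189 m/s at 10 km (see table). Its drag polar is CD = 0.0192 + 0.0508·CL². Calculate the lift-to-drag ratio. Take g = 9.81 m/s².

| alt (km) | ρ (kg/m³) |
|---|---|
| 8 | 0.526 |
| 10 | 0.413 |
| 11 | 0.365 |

At 10 km, from the table: ρ = 0.413 kg/m³.
Level flight ⇒ L = W = m·g = 177000 × 9.81 = 1.7364×10^6 N.
q = ½ρv² = ½ × 0.413 × 189² = 7376 Pa.
CL = W/(q·S) = 1.7364×10^6 / (7376 × 121) = 1.945.
CD = 0.0192 + 0.0508 × 1.945² = 0.2115.
L/D = CL/CD = 1.945 / 0.2115 = 9.2

L/D = 9.2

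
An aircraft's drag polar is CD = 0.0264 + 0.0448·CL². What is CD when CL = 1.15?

CD = 0.0264 + 0.0448 × 1.15² = 0.0264 + 0.05925 = 0.0856

CD = 0.0856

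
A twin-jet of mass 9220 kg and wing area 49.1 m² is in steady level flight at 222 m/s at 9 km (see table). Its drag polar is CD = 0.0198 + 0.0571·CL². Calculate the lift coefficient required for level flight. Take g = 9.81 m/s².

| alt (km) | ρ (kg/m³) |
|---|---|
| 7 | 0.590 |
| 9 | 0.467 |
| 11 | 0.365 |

CL = 0.16

At 9 km, from the table: ρ = 0.467 kg/m³.
Level flight ⇒ L = W = m·g = 9220 × 9.81 = 90448 N.
Dynamic pressure q = 0.5 × 0.467 × 222² = 11510 Pa.
Required CL = L/(qS) = 90448/(11510·49.1) = 0.1601.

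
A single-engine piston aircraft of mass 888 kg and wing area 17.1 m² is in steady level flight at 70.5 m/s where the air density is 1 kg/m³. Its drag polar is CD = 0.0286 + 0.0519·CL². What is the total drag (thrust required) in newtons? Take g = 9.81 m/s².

D = 1310 N

In steady level flight, lift balances weight: W = mg = 888 × 9.81 = 8711.3 N.
Dynamic pressure q = 0.5 × 1 × 70.5² = 2485 Pa.
CL = W/(q·S) = 8711.3 / (2485 × 17.1) = 0.205.
CD = 0.0286 + 0.0519 × 0.205² = 0.03078.
D = q·S·CD = 2485 × 17.1 × 0.03078 = 1308 N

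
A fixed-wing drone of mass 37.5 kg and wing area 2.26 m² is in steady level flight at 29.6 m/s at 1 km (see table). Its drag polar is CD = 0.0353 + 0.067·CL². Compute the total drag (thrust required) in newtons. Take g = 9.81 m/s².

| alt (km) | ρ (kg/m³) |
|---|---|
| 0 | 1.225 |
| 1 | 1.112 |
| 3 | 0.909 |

D = 47.1 N

At 1 km, from the table: ρ = 1.112 kg/m³.
Level flight ⇒ L = W = m·g = 37.5 × 9.81 = 367.88 N.
Dynamic pressure q = 0.5 × 1.112 × 29.6² = 487.1 Pa.
CL = W/(q·S) = 367.88 / (487.1 × 2.26) = 0.3341.
CD = 0.0353 + 0.067 × 0.3341² = 0.04278.
D = q·S·CD = 487.1 × 2.26 × 0.04278 = 47.1 N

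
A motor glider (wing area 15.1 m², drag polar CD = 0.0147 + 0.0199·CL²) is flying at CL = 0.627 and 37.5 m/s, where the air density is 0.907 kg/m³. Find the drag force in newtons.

CD = 0.0147 + 0.0199 × 0.627² = 0.02252
D = ½ρv²S·CD = ½ × 0.907 × 37.5² × 15.1 × 0.02252 = 217 N

D = 217 N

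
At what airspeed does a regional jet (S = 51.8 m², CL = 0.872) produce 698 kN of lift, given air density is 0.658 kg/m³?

L = ½ρv²S·CL ⇒ v = √(2L/(ρ·S·CL))
v = √(2 × 6.98×10^5 / (0.658 × 51.8 × 0.872)) = √46970 = 217 m/s

v = 217 m/s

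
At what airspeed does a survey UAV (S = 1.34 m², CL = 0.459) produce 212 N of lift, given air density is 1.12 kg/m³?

v = 24.8 m/s

L = ½ρv²S·CL ⇒ v = √(2L/(ρ·S·CL))
v = √(2 × 212 / (1.12 × 1.34 × 0.459)) = √615.5 = 24.8 m/s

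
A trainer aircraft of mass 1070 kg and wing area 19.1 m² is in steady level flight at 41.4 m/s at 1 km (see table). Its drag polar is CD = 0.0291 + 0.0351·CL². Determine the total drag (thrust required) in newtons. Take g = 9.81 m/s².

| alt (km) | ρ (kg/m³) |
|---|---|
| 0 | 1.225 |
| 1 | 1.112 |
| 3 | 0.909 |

At 1 km, from the table: ρ = 1.112 kg/m³.
Level flight ⇒ L = W = m·g = 1070 × 9.81 = 10497 N.
q = ½ρv² = ½ × 1.112 × 41.4² = 953 Pa.
CL = W/(q·S) = 10497 / (953 × 19.1) = 0.5767.
CD = 0.0291 + 0.0351 × 0.5767² = 0.04077.
D = q·S·CD = 953 × 19.1 × 0.04077 = 742.1 N

D = 742 N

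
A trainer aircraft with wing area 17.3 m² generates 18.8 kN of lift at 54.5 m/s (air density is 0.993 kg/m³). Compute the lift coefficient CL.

CL = 0.737

From L = ½ρv²S·CL, rearranging gives CL = 2L/(ρv²S).
CL = 2 × 18800 / (0.993 × 54.5² × 17.3) = 0.737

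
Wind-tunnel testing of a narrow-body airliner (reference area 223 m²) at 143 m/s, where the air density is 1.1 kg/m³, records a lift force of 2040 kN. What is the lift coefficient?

CL = 0.813

From L = ½ρv²S·CL, rearranging gives CL = 2L/(ρv²S).
CL = 2 × 2.04×10^6 / (1.1 × 143² × 223) = 0.813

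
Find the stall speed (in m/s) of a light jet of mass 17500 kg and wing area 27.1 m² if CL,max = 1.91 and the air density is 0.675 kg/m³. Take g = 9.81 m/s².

V_stall = 99.1 m/s

Stall occurs when L = W at CL,max. W = mg = 17500 × 9.81 = 1.717×10^5 N.
V_stall = √(2W/(ρ·S·CL,max)) = √(2 × 1.717×10^5 / (0.675 × 27.1 × 1.91))
V_stall = √9827 = 99.1 m/s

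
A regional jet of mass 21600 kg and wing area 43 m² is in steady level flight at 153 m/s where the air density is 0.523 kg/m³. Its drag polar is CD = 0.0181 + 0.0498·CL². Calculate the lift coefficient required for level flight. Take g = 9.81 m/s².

CL = 0.805

In steady level flight, lift balances weight: W = mg = 21600 × 9.81 = 2.119×10^5 N.
q = ½ρv² = ½ × 0.523 × 153² = 6121 Pa.
Required CL = L/(qS) = 2.119×10^5/(6121·43) = 0.805.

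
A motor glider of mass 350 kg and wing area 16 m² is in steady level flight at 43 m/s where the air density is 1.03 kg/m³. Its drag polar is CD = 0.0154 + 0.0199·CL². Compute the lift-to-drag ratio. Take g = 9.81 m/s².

L/D = 13.7

In steady level flight, lift balances weight: W = mg = 350 × 9.81 = 3433.5 N.
q = ½ρv² = ½ × 1.03 × 43² = 952.2 Pa.
Required CL = L/(qS) = 3433.5/(952.2·16) = 0.2254.
CD = 0.0154 + 0.0199 × 0.2254² = 0.01641.
L/D = CL/CD = 0.2254 / 0.01641 = 13.7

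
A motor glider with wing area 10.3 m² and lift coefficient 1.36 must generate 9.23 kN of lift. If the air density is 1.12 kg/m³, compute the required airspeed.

L = ½ρv²S·CL ⇒ v = √(2L/(ρ·S·CL))
v = √(2 × 9230 / (1.12 × 10.3 × 1.36)) = √1177 = 34.3 m/s

v = 34.3 m/s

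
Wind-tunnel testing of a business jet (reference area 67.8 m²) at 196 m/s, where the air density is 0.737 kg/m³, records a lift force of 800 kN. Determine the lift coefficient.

CL = 0.834

From L = ½ρv²S·CL, rearranging gives CL = 2L/(ρv²S).
CL = 2 × 8×10^5 / (0.737 × 196² × 67.8) = 0.834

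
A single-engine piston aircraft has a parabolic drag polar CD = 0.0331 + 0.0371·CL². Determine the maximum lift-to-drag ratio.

(L/D)max = 14.3

For CD = CD0 + K·CL², (L/D)max occurs at CL* = √(CD0/K) and equals 1/(2√(K·CD0)).
(L/D)max = 1/(2√(0.0371 × 0.0331)) = 1/(2 × 0.03504) = 14.3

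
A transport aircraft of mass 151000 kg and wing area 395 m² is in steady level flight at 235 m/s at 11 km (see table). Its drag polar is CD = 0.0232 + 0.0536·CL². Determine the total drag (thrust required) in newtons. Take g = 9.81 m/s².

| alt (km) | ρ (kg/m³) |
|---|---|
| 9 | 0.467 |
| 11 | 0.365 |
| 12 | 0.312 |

D = 1.22×10^5 N

At 11 km, from the table: ρ = 0.365 kg/m³.
Level flight ⇒ L = W = m·g = 151000 × 9.81 = 1.4813×10^6 N.
Dynamic pressure q = 0.5 × 0.365 × 235² = 10080 Pa.
Required CL = L/(qS) = 1.4813×10^6/(10080·395) = 0.3721.
CD = 0.0232 + 0.0536 × 0.3721² = 0.03062.
D = q·S·CD = 10080 × 395 × 0.03062 = 1.219×10^5 N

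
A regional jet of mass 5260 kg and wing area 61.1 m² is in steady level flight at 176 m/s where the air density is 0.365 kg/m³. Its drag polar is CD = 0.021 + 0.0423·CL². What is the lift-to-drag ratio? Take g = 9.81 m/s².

Level flight ⇒ L = W = m·g = 5260 × 9.81 = 51601 N.
q = ½ρv² = ½ × 0.365 × 176² = 5653 Pa.
Required CL = L/(qS) = 51601/(5653·61.1) = 0.1494.
CD = 0.021 + 0.0423 × 0.1494² = 0.02194.
L/D = CL/CD = 0.1494 / 0.02194 = 6.81

L/D = 6.81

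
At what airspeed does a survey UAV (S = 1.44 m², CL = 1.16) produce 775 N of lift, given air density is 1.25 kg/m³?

v = 27.2 m/s

L = ½ρv²S·CL ⇒ v = √(2L/(ρ·S·CL))
v = √(2 × 775 / (1.25 × 1.44 × 1.16)) = √742.3 = 27.2 m/s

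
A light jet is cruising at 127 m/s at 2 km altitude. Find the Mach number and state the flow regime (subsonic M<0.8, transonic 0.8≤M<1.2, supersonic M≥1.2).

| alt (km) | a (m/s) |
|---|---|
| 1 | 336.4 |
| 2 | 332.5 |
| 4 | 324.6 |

At 2 km, from the table: a = 332.5 m/s.
M = v/a = 127 / 332.5 = 0.382
M = 0.382 → subsonic.

M = 0.382 (subsonic)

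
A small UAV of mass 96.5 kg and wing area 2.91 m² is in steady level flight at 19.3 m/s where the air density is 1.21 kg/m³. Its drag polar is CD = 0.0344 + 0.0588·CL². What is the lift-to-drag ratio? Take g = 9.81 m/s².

Weight W = mg = 96.5 × 9.81 = 946.67 N; in level flight L = W.
Dynamic pressure q = 0.5 × 1.21 × 19.3² = 225.4 Pa.
CL = 2W/(ρv²S) = 2×946.67/(1.21×19.3²×2.91) = 1.444.
CD = 0.0344 + 0.0588 × 1.444² = 0.1569.
L/D = CL/CD = 1.444 / 0.1569 = 9.2

L/D = 9.2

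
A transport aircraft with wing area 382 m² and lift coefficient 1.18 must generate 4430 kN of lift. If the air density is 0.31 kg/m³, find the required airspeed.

v = 252 m/s

L = ½ρv²S·CL ⇒ v = √(2L/(ρ·S·CL))
v = √(2 × 4.43×10^6 / (0.31 × 382 × 1.18)) = √63410 = 252 m/s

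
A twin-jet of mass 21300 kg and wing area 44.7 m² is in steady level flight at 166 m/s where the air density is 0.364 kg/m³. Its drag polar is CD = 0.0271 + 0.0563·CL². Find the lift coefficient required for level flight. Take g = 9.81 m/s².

CL = 0.932

Level flight ⇒ L = W = m·g = 21300 × 9.81 = 2.0895×10^5 N.
q = ½ρv² = ½ × 0.364 × 166² = 5015 Pa.
Required CL = L/(qS) = 2.0895×10^5/(5015·44.7) = 0.9321.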